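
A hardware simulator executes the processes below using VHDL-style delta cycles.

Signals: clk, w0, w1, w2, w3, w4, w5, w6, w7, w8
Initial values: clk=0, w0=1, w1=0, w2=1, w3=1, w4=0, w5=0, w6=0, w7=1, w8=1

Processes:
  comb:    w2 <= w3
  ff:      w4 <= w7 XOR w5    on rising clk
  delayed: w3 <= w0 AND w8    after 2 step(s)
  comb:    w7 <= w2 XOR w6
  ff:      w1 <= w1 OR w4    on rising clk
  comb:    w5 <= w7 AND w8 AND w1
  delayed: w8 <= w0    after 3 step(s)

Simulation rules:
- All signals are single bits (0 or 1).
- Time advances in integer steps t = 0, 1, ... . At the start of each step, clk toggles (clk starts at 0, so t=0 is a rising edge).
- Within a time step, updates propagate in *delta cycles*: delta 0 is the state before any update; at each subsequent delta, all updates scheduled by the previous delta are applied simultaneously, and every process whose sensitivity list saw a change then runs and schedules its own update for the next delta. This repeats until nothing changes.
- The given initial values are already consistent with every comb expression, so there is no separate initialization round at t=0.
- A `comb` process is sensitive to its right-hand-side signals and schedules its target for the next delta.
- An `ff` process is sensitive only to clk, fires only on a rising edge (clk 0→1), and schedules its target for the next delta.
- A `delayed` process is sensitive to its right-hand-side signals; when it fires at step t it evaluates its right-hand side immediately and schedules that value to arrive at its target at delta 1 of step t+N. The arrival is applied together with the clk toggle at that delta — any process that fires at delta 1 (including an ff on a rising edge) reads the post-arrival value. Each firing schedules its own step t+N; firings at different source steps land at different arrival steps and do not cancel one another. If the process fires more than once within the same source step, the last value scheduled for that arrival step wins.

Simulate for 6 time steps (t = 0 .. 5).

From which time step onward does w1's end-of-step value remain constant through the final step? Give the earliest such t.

t0.Δ0 clk=0 w3=1 w6=0 w8=1 w1=0 w5=0 w2=1 w4=0 w7=1 w0=1
t0.Δ1 clk=1 w3=1 w6=0 w8=1 w1=0 w5=0 w2=1 w4=0 w7=1 w0=1
t0.Δ2 clk=1 w3=1 w6=0 w8=1 w1=0 w5=0 w2=1 w4=1 w7=1 w0=1
t1.Δ0 clk=1 w3=1 w6=0 w8=1 w1=0 w5=0 w2=1 w4=1 w7=1 w0=1
t1.Δ1 clk=0 w3=1 w6=0 w8=1 w1=0 w5=0 w2=1 w4=1 w7=1 w0=1
t2.Δ0 clk=0 w3=1 w6=0 w8=1 w1=0 w5=0 w2=1 w4=1 w7=1 w0=1
t2.Δ1 clk=1 w3=1 w6=0 w8=1 w1=0 w5=0 w2=1 w4=1 w7=1 w0=1
t2.Δ2 clk=1 w3=1 w6=0 w8=1 w1=1 w5=0 w2=1 w4=1 w7=1 w0=1
t2.Δ3 clk=1 w3=1 w6=0 w8=1 w1=1 w5=1 w2=1 w4=1 w7=1 w0=1
t3.Δ0 clk=1 w3=1 w6=0 w8=1 w1=1 w5=1 w2=1 w4=1 w7=1 w0=1
t3.Δ1 clk=0 w3=1 w6=0 w8=1 w1=1 w5=1 w2=1 w4=1 w7=1 w0=1
t4.Δ0 clk=0 w3=1 w6=0 w8=1 w1=1 w5=1 w2=1 w4=1 w7=1 w0=1
t4.Δ1 clk=1 w3=1 w6=0 w8=1 w1=1 w5=1 w2=1 w4=1 w7=1 w0=1
t4.Δ2 clk=1 w3=1 w6=0 w8=1 w1=1 w5=1 w2=1 w4=0 w7=1 w0=1
t5.Δ0 clk=1 w3=1 w6=0 w8=1 w1=1 w5=1 w2=1 w4=0 w7=1 w0=1
t5.Δ1 clk=0 w3=1 w6=0 w8=1 w1=1 w5=1 w2=1 w4=0 w7=1 w0=1

2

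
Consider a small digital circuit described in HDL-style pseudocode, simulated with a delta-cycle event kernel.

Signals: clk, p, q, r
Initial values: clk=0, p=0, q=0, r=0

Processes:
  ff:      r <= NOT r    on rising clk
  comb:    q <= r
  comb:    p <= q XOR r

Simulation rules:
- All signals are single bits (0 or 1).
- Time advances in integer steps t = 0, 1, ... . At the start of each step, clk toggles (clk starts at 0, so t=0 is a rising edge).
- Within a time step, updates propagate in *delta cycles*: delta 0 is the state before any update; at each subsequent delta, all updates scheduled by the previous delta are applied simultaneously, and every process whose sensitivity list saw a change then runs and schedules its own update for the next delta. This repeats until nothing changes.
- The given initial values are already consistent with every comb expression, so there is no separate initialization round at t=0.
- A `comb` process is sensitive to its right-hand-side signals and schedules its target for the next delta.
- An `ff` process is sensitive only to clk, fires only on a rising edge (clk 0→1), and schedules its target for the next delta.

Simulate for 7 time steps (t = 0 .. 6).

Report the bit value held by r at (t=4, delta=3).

1

t0.Δ0 clk=0 r=0 p=0 q=0
t0.Δ1 clk=1 r=0 p=0 q=0
t0.Δ2 clk=1 r=1 p=0 q=0
t0.Δ3 clk=1 r=1 p=1 q=1
t0.Δ4 clk=1 r=1 p=0 q=1
t1.Δ0 clk=1 r=1 p=0 q=1
t1.Δ1 clk=0 r=1 p=0 q=1
t2.Δ0 clk=0 r=1 p=0 q=1
t2.Δ1 clk=1 r=1 p=0 q=1
t2.Δ2 clk=1 r=0 p=0 q=1
t2.Δ3 clk=1 r=0 p=1 q=0
t2.Δ4 clk=1 r=0 p=0 q=0
t3.Δ0 clk=1 r=0 p=0 q=0
t3.Δ1 clk=0 r=0 p=0 q=0
t4.Δ0 clk=0 r=0 p=0 q=0
t4.Δ1 clk=1 r=0 p=0 q=0
t4.Δ2 clk=1 r=1 p=0 q=0
t4.Δ3 clk=1 r=1 p=1 q=1
t4.Δ4 clk=1 r=1 p=0 q=1
t5.Δ0 clk=1 r=1 p=0 q=1
t5.Δ1 clk=0 r=1 p=0 q=1
t6.Δ0 clk=0 r=1 p=0 q=1
t6.Δ1 clk=1 r=1 p=0 q=1
t6.Δ2 clk=1 r=0 p=0 q=1
t6.Δ3 clk=1 r=0 p=1 q=0
t6.Δ4 clk=1 r=0 p=0 q=0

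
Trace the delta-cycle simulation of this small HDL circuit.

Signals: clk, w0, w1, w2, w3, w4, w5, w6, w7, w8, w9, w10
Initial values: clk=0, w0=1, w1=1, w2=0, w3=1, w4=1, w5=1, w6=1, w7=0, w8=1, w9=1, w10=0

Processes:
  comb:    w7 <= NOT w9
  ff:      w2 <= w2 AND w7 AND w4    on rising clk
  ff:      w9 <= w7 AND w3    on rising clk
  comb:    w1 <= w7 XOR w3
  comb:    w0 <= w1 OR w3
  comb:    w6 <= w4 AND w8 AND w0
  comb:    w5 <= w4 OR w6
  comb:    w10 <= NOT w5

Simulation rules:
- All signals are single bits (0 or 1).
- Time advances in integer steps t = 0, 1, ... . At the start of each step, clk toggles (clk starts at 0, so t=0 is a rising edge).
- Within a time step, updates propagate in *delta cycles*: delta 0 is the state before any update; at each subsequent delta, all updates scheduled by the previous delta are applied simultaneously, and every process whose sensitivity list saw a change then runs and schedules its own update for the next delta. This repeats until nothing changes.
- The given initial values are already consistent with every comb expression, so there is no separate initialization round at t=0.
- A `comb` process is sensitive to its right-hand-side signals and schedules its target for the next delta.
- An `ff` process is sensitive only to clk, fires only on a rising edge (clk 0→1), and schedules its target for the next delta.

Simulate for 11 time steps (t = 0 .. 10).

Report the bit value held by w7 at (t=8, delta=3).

1

t0.Δ0 w3=1 w5=1 w0=1 w1=1 clk=0 w2=0 w8=1 w4=1 w6=1 w7=0 w9=1 w10=0
t0.Δ1 w3=1 w5=1 w0=1 w1=1 clk=1 w2=0 w8=1 w4=1 w6=1 w7=0 w9=1 w10=0
t0.Δ2 w3=1 w5=1 w0=1 w1=1 clk=1 w2=0 w8=1 w4=1 w6=1 w7=0 w9=0 w10=0
t0.Δ3 w3=1 w5=1 w0=1 w1=1 clk=1 w2=0 w8=1 w4=1 w6=1 w7=1 w9=0 w10=0
t0.Δ4 w3=1 w5=1 w0=1 w1=0 clk=1 w2=0 w8=1 w4=1 w6=1 w7=1 w9=0 w10=0
t1.Δ0 w3=1 w5=1 w0=1 w1=0 clk=1 w2=0 w8=1 w4=1 w6=1 w7=1 w9=0 w10=0
t1.Δ1 w3=1 w5=1 w0=1 w1=0 clk=0 w2=0 w8=1 w4=1 w6=1 w7=1 w9=0 w10=0
t2.Δ0 w3=1 w5=1 w0=1 w1=0 clk=0 w2=0 w8=1 w4=1 w6=1 w7=1 w9=0 w10=0
t2.Δ1 w3=1 w5=1 w0=1 w1=0 clk=1 w2=0 w8=1 w4=1 w6=1 w7=1 w9=0 w10=0
t2.Δ2 w3=1 w5=1 w0=1 w1=0 clk=1 w2=0 w8=1 w4=1 w6=1 w7=1 w9=1 w10=0
t2.Δ3 w3=1 w5=1 w0=1 w1=0 clk=1 w2=0 w8=1 w4=1 w6=1 w7=0 w9=1 w10=0
t2.Δ4 w3=1 w5=1 w0=1 w1=1 clk=1 w2=0 w8=1 w4=1 w6=1 w7=0 w9=1 w10=0
t3.Δ0 w3=1 w5=1 w0=1 w1=1 clk=1 w2=0 w8=1 w4=1 w6=1 w7=0 w9=1 w10=0
t3.Δ1 w3=1 w5=1 w0=1 w1=1 clk=0 w2=0 w8=1 w4=1 w6=1 w7=0 w9=1 w10=0
t4.Δ0 w3=1 w5=1 w0=1 w1=1 clk=0 w2=0 w8=1 w4=1 w6=1 w7=0 w9=1 w10=0
t4.Δ1 w3=1 w5=1 w0=1 w1=1 clk=1 w2=0 w8=1 w4=1 w6=1 w7=0 w9=1 w10=0
t4.Δ2 w3=1 w5=1 w0=1 w1=1 clk=1 w2=0 w8=1 w4=1 w6=1 w7=0 w9=0 w10=0
t4.Δ3 w3=1 w5=1 w0=1 w1=1 clk=1 w2=0 w8=1 w4=1 w6=1 w7=1 w9=0 w10=0
t4.Δ4 w3=1 w5=1 w0=1 w1=0 clk=1 w2=0 w8=1 w4=1 w6=1 w7=1 w9=0 w10=0
t5.Δ0 w3=1 w5=1 w0=1 w1=0 clk=1 w2=0 w8=1 w4=1 w6=1 w7=1 w9=0 w10=0
t5.Δ1 w3=1 w5=1 w0=1 w1=0 clk=0 w2=0 w8=1 w4=1 w6=1 w7=1 w9=0 w10=0
t6.Δ0 w3=1 w5=1 w0=1 w1=0 clk=0 w2=0 w8=1 w4=1 w6=1 w7=1 w9=0 w10=0
t6.Δ1 w3=1 w5=1 w0=1 w1=0 clk=1 w2=0 w8=1 w4=1 w6=1 w7=1 w9=0 w10=0
t6.Δ2 w3=1 w5=1 w0=1 w1=0 clk=1 w2=0 w8=1 w4=1 w6=1 w7=1 w9=1 w10=0
t6.Δ3 w3=1 w5=1 w0=1 w1=0 clk=1 w2=0 w8=1 w4=1 w6=1 w7=0 w9=1 w10=0
t6.Δ4 w3=1 w5=1 w0=1 w1=1 clk=1 w2=0 w8=1 w4=1 w6=1 w7=0 w9=1 w10=0
t7.Δ0 w3=1 w5=1 w0=1 w1=1 clk=1 w2=0 w8=1 w4=1 w6=1 w7=0 w9=1 w10=0
t7.Δ1 w3=1 w5=1 w0=1 w1=1 clk=0 w2=0 w8=1 w4=1 w6=1 w7=0 w9=1 w10=0
t8.Δ0 w3=1 w5=1 w0=1 w1=1 clk=0 w2=0 w8=1 w4=1 w6=1 w7=0 w9=1 w10=0
t8.Δ1 w3=1 w5=1 w0=1 w1=1 clk=1 w2=0 w8=1 w4=1 w6=1 w7=0 w9=1 w10=0
t8.Δ2 w3=1 w5=1 w0=1 w1=1 clk=1 w2=0 w8=1 w4=1 w6=1 w7=0 w9=0 w10=0
t8.Δ3 w3=1 w5=1 w0=1 w1=1 clk=1 w2=0 w8=1 w4=1 w6=1 w7=1 w9=0 w10=0
t8.Δ4 w3=1 w5=1 w0=1 w1=0 clk=1 w2=0 w8=1 w4=1 w6=1 w7=1 w9=0 w10=0
t9.Δ0 w3=1 w5=1 w0=1 w1=0 clk=1 w2=0 w8=1 w4=1 w6=1 w7=1 w9=0 w10=0
t9.Δ1 w3=1 w5=1 w0=1 w1=0 clk=0 w2=0 w8=1 w4=1 w6=1 w7=1 w9=0 w10=0
t10.Δ0 w3=1 w5=1 w0=1 w1=0 clk=0 w2=0 w8=1 w4=1 w6=1 w7=1 w9=0 w10=0
t10.Δ1 w3=1 w5=1 w0=1 w1=0 clk=1 w2=0 w8=1 w4=1 w6=1 w7=1 w9=0 w10=0
t10.Δ2 w3=1 w5=1 w0=1 w1=0 clk=1 w2=0 w8=1 w4=1 w6=1 w7=1 w9=1 w10=0
t10.Δ3 w3=1 w5=1 w0=1 w1=0 clk=1 w2=0 w8=1 w4=1 w6=1 w7=0 w9=1 w10=0
t10.Δ4 w3=1 w5=1 w0=1 w1=1 clk=1 w2=0 w8=1 w4=1 w6=1 w7=0 w9=1 w10=0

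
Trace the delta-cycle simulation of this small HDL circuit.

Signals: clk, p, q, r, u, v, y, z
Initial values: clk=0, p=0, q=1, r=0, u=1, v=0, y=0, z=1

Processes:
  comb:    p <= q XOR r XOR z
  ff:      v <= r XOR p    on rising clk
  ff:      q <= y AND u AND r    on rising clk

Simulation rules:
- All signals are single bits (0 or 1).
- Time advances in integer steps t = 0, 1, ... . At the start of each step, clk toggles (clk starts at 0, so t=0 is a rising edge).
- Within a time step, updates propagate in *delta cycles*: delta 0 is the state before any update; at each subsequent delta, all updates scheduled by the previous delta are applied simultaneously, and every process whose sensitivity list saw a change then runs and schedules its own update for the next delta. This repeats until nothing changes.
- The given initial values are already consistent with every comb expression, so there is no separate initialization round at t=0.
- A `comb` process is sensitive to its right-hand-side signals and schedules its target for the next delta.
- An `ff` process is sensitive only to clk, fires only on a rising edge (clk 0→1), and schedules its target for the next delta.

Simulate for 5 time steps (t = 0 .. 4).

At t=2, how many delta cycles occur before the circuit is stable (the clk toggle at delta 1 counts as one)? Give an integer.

t0.Δ0 r=0 z=1 clk=0 q=1 p=0 u=1 y=0 v=0
t0.Δ1 r=0 z=1 clk=1 q=1 p=0 u=1 y=0 v=0
t0.Δ2 r=0 z=1 clk=1 q=0 p=0 u=1 y=0 v=0
t0.Δ3 r=0 z=1 clk=1 q=0 p=1 u=1 y=0 v=0
t1.Δ0 r=0 z=1 clk=1 q=0 p=1 u=1 y=0 v=0
t1.Δ1 r=0 z=1 clk=0 q=0 p=1 u=1 y=0 v=0
t2.Δ0 r=0 z=1 clk=0 q=0 p=1 u=1 y=0 v=0
t2.Δ1 r=0 z=1 clk=1 q=0 p=1 u=1 y=0 v=0
t2.Δ2 r=0 z=1 clk=1 q=0 p=1 u=1 y=0 v=1
t3.Δ0 r=0 z=1 clk=1 q=0 p=1 u=1 y=0 v=1
t3.Δ1 r=0 z=1 clk=0 q=0 p=1 u=1 y=0 v=1
t4.Δ0 r=0 z=1 clk=0 q=0 p=1 u=1 y=0 v=1
t4.Δ1 r=0 z=1 clk=1 q=0 p=1 u=1 y=0 v=1

2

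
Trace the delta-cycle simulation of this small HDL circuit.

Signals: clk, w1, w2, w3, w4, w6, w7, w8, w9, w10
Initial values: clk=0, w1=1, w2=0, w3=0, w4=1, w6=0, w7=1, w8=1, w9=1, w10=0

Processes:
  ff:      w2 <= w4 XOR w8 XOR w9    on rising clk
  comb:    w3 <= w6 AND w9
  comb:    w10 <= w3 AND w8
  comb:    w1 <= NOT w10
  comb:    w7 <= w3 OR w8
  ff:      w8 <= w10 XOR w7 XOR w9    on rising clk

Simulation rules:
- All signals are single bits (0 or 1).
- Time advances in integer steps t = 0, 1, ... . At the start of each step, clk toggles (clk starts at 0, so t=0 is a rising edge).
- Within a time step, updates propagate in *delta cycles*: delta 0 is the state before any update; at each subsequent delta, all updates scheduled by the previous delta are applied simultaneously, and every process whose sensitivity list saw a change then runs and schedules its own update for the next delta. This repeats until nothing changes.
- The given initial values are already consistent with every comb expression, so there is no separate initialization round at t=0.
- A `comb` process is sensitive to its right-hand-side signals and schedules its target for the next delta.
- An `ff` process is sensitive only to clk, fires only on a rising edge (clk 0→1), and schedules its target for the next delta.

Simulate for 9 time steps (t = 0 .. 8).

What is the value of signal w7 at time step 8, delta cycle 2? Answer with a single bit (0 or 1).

1

t=0 Δ0: clk=0 w2=0 w10=0 w1=1 w3=0 w9=1 w8=1 w6=0 w4=1 w7=1
  Δ1: clk:0→1
  Δ2: w2:0→1, w8:1→0
  Δ3: w7:1→0
  (3Δ to stable)
t=1 Δ0: clk=1 w2=1 w10=0 w1=1 w3=0 w9=1 w8=0 w6=0 w4=1 w7=0
  Δ1: clk:1→0
  (1Δ to stable)
t=2 Δ0: clk=0 w2=1 w10=0 w1=1 w3=0 w9=1 w8=0 w6=0 w4=1 w7=0
  Δ1: clk:0→1
  Δ2: w2:1→0, w8:0→1
  Δ3: w7:0→1
  (3Δ to stable)
t=3 Δ0: clk=1 w2=0 w10=0 w1=1 w3=0 w9=1 w8=1 w6=0 w4=1 w7=1
  Δ1: clk:1→0
  (1Δ to stable)
t=4 Δ0: clk=0 w2=0 w10=0 w1=1 w3=0 w9=1 w8=1 w6=0 w4=1 w7=1
  Δ1: clk:0→1
  Δ2: w2:0→1, w8:1→0
  Δ3: w7:1→0
  (3Δ to stable)
t=5 Δ0: clk=1 w2=1 w10=0 w1=1 w3=0 w9=1 w8=0 w6=0 w4=1 w7=0
  Δ1: clk:1→0
  (1Δ to stable)
t=6 Δ0: clk=0 w2=1 w10=0 w1=1 w3=0 w9=1 w8=0 w6=0 w4=1 w7=0
  Δ1: clk:0→1
  Δ2: w2:1→0, w8:0→1
  Δ3: w7:0→1
  (3Δ to stable)
t=7 Δ0: clk=1 w2=0 w10=0 w1=1 w3=0 w9=1 w8=1 w6=0 w4=1 w7=1
  Δ1: clk:1→0
  (1Δ to stable)
t=8 Δ0: clk=0 w2=0 w10=0 w1=1 w3=0 w9=1 w8=1 w6=0 w4=1 w7=1
  Δ1: clk:0→1
  Δ2: w2:0→1, w8:1→0
  Δ3: w7:1→0
  (3Δ to stable)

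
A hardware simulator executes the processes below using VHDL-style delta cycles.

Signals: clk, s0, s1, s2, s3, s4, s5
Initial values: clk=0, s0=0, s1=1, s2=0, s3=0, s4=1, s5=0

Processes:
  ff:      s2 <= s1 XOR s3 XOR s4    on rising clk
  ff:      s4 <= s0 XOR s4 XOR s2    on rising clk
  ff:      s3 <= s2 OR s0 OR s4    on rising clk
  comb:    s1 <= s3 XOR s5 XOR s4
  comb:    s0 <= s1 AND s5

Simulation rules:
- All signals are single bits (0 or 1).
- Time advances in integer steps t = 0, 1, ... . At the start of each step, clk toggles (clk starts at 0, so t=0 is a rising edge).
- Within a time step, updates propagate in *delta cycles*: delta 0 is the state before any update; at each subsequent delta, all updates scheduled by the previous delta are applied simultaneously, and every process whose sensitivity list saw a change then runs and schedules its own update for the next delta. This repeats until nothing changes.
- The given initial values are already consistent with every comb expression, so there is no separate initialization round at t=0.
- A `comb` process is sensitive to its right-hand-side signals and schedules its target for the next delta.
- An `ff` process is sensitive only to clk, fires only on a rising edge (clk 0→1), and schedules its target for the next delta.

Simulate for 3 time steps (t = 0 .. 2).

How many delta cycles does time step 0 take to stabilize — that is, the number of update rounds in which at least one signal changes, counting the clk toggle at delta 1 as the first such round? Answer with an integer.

[bits: s2,s5,s1,s3,clk,s0,s4]
t=0: Δ0=0010001 Δ1=0010101 Δ2=0011101 Δ3=0001101 | 3Δ
t=1: Δ0=0001101 Δ1=0001001 | 1Δ
t=2: Δ0=0001001 Δ1=0001101 | 1Δ

3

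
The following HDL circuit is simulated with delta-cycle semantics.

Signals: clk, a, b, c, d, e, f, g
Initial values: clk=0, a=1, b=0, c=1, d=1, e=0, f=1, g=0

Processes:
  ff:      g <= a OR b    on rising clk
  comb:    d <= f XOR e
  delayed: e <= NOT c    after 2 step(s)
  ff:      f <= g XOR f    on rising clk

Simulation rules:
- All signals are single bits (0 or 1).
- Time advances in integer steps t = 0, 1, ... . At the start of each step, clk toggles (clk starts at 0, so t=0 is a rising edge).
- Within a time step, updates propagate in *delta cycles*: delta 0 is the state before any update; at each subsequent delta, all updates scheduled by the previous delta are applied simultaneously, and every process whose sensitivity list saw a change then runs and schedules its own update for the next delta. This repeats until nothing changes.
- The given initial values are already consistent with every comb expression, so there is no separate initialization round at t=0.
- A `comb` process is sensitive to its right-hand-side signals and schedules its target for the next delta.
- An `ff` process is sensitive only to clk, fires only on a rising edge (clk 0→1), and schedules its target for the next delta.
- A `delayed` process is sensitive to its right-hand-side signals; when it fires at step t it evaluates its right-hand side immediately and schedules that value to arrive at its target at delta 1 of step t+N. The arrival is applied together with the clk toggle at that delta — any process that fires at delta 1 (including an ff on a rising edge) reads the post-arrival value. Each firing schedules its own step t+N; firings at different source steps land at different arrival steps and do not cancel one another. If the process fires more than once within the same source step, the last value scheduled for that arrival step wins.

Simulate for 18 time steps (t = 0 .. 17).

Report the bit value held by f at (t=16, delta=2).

t=0 Δ0: c=1 e=0 b=0 d=1 f=1 g=0 a=1 clk=0
  Δ1: clk:0→1
  Δ2: g:0→1
  (2Δ to stable)
t=1 Δ0: c=1 e=0 b=0 d=1 f=1 g=1 a=1 clk=1
  Δ1: clk:1→0
  (1Δ to stable)
t=2 Δ0: c=1 e=0 b=0 d=1 f=1 g=1 a=1 clk=0
  Δ1: clk:0→1
  Δ2: f:1→0
  Δ3: d:1→0
  (3Δ to stable)
t=3 Δ0: c=1 e=0 b=0 d=0 f=0 g=1 a=1 clk=1
  Δ1: clk:1→0
  (1Δ to stable)
t=4 Δ0: c=1 e=0 b=0 d=0 f=0 g=1 a=1 clk=0
  Δ1: clk:0→1
  Δ2: f:0→1
  Δ3: d:0→1
  (3Δ to stable)
t=5 Δ0: c=1 e=0 b=0 d=1 f=1 g=1 a=1 clk=1
  Δ1: clk:1→0
  (1Δ to stable)
t=6 Δ0: c=1 e=0 b=0 d=1 f=1 g=1 a=1 clk=0
  Δ1: clk:0→1
  Δ2: f:1→0
  Δ3: d:1→0
  (3Δ to stable)
t=7 Δ0: c=1 e=0 b=0 d=0 f=0 g=1 a=1 clk=1
  Δ1: clk:1→0
  (1Δ to stable)
t=8 Δ0: c=1 e=0 b=0 d=0 f=0 g=1 a=1 clk=0
  Δ1: clk:0→1
  Δ2: f:0→1
  Δ3: d:0→1
  (3Δ to stable)
t=9 Δ0: c=1 e=0 b=0 d=1 f=1 g=1 a=1 clk=1
  Δ1: clk:1→0
  (1Δ to stable)
t=10 Δ0: c=1 e=0 b=0 d=1 f=1 g=1 a=1 clk=0
  Δ1: clk:0→1
  Δ2: f:1→0
  Δ3: d:1→0
  (3Δ to stable)
t=11 Δ0: c=1 e=0 b=0 d=0 f=0 g=1 a=1 clk=1
  Δ1: clk:1→0
  (1Δ to stable)
t=12 Δ0: c=1 e=0 b=0 d=0 f=0 g=1 a=1 clk=0
  Δ1: clk:0→1
  Δ2: f:0→1
  Δ3: d:0→1
  (3Δ to stable)
t=13 Δ0: c=1 e=0 b=0 d=1 f=1 g=1 a=1 clk=1
  Δ1: clk:1→0
  (1Δ to stable)
t=14 Δ0: c=1 e=0 b=0 d=1 f=1 g=1 a=1 clk=0
  Δ1: clk:0→1
  Δ2: f:1→0
  Δ3: d:1→0
  (3Δ to stable)
t=15 Δ0: c=1 e=0 b=0 d=0 f=0 g=1 a=1 clk=1
  Δ1: clk:1→0
  (1Δ to stable)
t=16 Δ0: c=1 e=0 b=0 d=0 f=0 g=1 a=1 clk=0
  Δ1: clk:0→1
  Δ2: f:0→1
  Δ3: d:0→1
  (3Δ to stable)
t=17 Δ0: c=1 e=0 b=0 d=1 f=1 g=1 a=1 clk=1
  Δ1: clk:1→0
  (1Δ to stable)

1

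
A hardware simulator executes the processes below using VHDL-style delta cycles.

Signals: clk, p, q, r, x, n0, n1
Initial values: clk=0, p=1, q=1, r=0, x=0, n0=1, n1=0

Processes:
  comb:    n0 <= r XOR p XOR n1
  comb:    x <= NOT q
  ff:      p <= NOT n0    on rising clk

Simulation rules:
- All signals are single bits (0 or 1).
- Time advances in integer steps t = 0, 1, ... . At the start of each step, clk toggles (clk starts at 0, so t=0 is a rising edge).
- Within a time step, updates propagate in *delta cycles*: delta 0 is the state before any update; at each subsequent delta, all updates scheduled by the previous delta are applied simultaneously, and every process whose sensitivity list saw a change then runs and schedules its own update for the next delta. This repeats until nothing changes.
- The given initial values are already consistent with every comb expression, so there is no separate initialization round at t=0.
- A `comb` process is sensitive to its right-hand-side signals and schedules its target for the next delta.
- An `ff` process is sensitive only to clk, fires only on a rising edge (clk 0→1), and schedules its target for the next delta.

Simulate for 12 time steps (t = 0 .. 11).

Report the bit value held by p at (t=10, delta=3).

1

t0.Δ0 clk=0 q=1 r=0 x=0 p=1 n1=0 n0=1
t0.Δ1 clk=1 q=1 r=0 x=0 p=1 n1=0 n0=1
t0.Δ2 clk=1 q=1 r=0 x=0 p=0 n1=0 n0=1
t0.Δ3 clk=1 q=1 r=0 x=0 p=0 n1=0 n0=0
t1.Δ0 clk=1 q=1 r=0 x=0 p=0 n1=0 n0=0
t1.Δ1 clk=0 q=1 r=0 x=0 p=0 n1=0 n0=0
t2.Δ0 clk=0 q=1 r=0 x=0 p=0 n1=0 n0=0
t2.Δ1 clk=1 q=1 r=0 x=0 p=0 n1=0 n0=0
t2.Δ2 clk=1 q=1 r=0 x=0 p=1 n1=0 n0=0
t2.Δ3 clk=1 q=1 r=0 x=0 p=1 n1=0 n0=1
t3.Δ0 clk=1 q=1 r=0 x=0 p=1 n1=0 n0=1
t3.Δ1 clk=0 q=1 r=0 x=0 p=1 n1=0 n0=1
t4.Δ0 clk=0 q=1 r=0 x=0 p=1 n1=0 n0=1
t4.Δ1 clk=1 q=1 r=0 x=0 p=1 n1=0 n0=1
t4.Δ2 clk=1 q=1 r=0 x=0 p=0 n1=0 n0=1
t4.Δ3 clk=1 q=1 r=0 x=0 p=0 n1=0 n0=0
t5.Δ0 clk=1 q=1 r=0 x=0 p=0 n1=0 n0=0
t5.Δ1 clk=0 q=1 r=0 x=0 p=0 n1=0 n0=0
t6.Δ0 clk=0 q=1 r=0 x=0 p=0 n1=0 n0=0
t6.Δ1 clk=1 q=1 r=0 x=0 p=0 n1=0 n0=0
t6.Δ2 clk=1 q=1 r=0 x=0 p=1 n1=0 n0=0
t6.Δ3 clk=1 q=1 r=0 x=0 p=1 n1=0 n0=1
t7.Δ0 clk=1 q=1 r=0 x=0 p=1 n1=0 n0=1
t7.Δ1 clk=0 q=1 r=0 x=0 p=1 n1=0 n0=1
t8.Δ0 clk=0 q=1 r=0 x=0 p=1 n1=0 n0=1
t8.Δ1 clk=1 q=1 r=0 x=0 p=1 n1=0 n0=1
t8.Δ2 clk=1 q=1 r=0 x=0 p=0 n1=0 n0=1
t8.Δ3 clk=1 q=1 r=0 x=0 p=0 n1=0 n0=0
t9.Δ0 clk=1 q=1 r=0 x=0 p=0 n1=0 n0=0
t9.Δ1 clk=0 q=1 r=0 x=0 p=0 n1=0 n0=0
t10.Δ0 clk=0 q=1 r=0 x=0 p=0 n1=0 n0=0
t10.Δ1 clk=1 q=1 r=0 x=0 p=0 n1=0 n0=0
t10.Δ2 clk=1 q=1 r=0 x=0 p=1 n1=0 n0=0
t10.Δ3 clk=1 q=1 r=0 x=0 p=1 n1=0 n0=1
t11.Δ0 clk=1 q=1 r=0 x=0 p=1 n1=0 n0=1
t11.Δ1 clk=0 q=1 r=0 x=0 p=1 n1=0 n0=1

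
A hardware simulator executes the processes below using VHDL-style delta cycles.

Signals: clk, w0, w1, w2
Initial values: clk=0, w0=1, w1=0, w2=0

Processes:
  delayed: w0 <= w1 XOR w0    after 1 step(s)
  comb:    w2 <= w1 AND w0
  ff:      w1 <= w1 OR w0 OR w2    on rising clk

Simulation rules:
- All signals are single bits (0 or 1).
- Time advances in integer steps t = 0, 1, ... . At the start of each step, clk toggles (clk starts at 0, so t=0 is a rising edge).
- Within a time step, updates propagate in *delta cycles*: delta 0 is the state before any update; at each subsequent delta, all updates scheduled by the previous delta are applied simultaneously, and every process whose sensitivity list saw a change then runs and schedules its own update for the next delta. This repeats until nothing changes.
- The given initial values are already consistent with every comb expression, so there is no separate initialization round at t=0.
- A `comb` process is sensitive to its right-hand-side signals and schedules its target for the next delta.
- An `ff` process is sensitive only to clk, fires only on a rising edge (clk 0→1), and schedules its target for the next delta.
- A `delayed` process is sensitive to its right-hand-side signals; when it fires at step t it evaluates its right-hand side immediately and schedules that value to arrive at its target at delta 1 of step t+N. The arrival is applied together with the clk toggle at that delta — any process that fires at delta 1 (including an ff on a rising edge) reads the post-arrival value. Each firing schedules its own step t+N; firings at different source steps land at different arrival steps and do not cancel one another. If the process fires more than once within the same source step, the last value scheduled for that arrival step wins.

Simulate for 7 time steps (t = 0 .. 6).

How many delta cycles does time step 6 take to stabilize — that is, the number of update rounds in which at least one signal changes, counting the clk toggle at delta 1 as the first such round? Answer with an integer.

[bits: w1,w2,w0,clk]
t=0: Δ0=0010 Δ1=0011 Δ2=1011 Δ3=1111 | 3Δ
t=1: Δ0=1111 Δ1=1100 Δ2=1000 | 2Δ
t=2: Δ0=1000 Δ1=1011 Δ2=1111 | 2Δ
t=3: Δ0=1111 Δ1=1100 Δ2=1000 | 2Δ
t=4: Δ0=1000 Δ1=1011 Δ2=1111 | 2Δ
t=5: Δ0=1111 Δ1=1100 Δ2=1000 | 2Δ
t=6: Δ0=1000 Δ1=1011 Δ2=1111 | 2Δ

2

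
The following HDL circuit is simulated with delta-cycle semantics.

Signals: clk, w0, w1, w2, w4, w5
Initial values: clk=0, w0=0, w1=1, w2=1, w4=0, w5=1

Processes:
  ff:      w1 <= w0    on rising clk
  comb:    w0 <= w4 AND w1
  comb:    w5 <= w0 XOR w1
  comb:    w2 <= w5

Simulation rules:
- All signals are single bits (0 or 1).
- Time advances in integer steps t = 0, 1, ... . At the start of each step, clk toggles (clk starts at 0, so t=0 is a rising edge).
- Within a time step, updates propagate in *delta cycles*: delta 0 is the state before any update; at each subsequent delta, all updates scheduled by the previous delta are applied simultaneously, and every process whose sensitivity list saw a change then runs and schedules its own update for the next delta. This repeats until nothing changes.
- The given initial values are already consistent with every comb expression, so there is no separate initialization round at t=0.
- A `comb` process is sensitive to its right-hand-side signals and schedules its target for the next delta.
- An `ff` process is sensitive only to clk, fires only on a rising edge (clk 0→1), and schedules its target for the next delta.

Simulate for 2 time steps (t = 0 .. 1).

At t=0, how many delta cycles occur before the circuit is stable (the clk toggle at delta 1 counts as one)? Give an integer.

4

[bits: w0,w5,clk,w4,w1,w2]
t=0: Δ0=010011 Δ1=011011 Δ2=011001 Δ3=001001 Δ4=001000 | 4Δ
t=1: Δ0=001000 Δ1=000000 | 1Δ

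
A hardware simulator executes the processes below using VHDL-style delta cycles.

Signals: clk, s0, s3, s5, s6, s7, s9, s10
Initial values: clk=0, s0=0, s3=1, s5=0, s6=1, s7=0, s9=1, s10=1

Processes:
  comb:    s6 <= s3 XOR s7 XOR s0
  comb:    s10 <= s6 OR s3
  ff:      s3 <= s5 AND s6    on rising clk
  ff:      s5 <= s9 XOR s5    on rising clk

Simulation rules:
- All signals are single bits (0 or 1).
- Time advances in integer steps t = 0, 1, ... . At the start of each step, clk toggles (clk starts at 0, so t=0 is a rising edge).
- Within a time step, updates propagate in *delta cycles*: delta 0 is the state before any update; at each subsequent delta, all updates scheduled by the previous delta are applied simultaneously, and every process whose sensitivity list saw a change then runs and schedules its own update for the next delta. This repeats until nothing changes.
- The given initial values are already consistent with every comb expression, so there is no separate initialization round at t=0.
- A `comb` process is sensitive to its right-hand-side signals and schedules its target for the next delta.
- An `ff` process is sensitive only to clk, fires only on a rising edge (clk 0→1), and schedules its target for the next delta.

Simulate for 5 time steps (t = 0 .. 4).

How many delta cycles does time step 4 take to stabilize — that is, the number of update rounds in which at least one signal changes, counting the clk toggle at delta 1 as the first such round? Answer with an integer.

2

[bits: s7,s10,s0,s3,s9,s6,clk,s5]
t=0: Δ0=01011100 Δ1=01011110 Δ2=01001111 Δ3=01001011 Δ4=00001011 | 4Δ
t=1: Δ0=00001011 Δ1=00001001 | 1Δ
t=2: Δ0=00001001 Δ1=00001011 Δ2=00001010 | 2Δ
t=3: Δ0=00001010 Δ1=00001000 | 1Δ
t=4: Δ0=00001000 Δ1=00001010 Δ2=00001011 | 2Δ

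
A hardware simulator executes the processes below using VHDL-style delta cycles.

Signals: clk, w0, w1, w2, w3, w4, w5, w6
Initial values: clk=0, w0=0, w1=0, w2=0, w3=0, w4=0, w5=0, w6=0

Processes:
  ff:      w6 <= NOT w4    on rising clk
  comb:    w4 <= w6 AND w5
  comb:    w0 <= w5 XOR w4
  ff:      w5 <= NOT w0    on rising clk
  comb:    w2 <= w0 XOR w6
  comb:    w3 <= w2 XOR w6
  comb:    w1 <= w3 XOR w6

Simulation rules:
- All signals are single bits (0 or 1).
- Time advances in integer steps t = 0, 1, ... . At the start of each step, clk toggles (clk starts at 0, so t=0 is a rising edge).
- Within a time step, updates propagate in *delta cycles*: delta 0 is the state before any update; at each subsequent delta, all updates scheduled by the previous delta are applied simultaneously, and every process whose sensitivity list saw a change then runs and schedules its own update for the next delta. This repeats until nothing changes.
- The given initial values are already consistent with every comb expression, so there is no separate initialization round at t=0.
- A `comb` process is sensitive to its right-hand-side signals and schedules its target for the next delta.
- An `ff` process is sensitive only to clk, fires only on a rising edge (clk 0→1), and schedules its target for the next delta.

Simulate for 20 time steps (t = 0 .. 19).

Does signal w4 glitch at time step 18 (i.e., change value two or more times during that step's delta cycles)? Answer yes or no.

no

[bits: w6,clk,w3,w0,w2,w5,w4,w1]
t=0: Δ0=00000000 Δ1=01000000 Δ2=11000100 Δ3=11111111 Δ4=11000110 Δ5=11101111 Δ6=11001110 Δ7=11001111 | 7Δ
t=1: Δ0=11001111 Δ1=10001111 | 1Δ
t=2: Δ0=10001111 Δ1=11001111 Δ2=01001111 Δ3=01100100 Δ4=01010101 Δ5=01011100 Δ6=01111100 Δ7=01111101 | 7Δ
t=3: Δ0=01111101 Δ1=00111101 | 1Δ
t=4: Δ0=00111101 Δ1=01111101 Δ2=11111001 Δ3=11000000 Δ4=11101001 Δ5=11001000 Δ6=11001001 | 6Δ
t=5: Δ0=11001001 Δ1=10001001 | 1Δ
t=6: Δ0=10001001 Δ1=11001001 Δ2=11001101 Δ3=11011111 Δ4=11000111 Δ5=11101111 Δ6=11001110 Δ7=11001111 | 7Δ
t=7: Δ0=11001111 Δ1=10001111 | 1Δ
t=8: Δ0=10001111 Δ1=11001111 Δ2=01001111 Δ3=01100100 Δ4=01010101 Δ5=01011100 Δ6=01111100 Δ7=01111101 | 7Δ
t=9: Δ0=01111101 Δ1=00111101 | 1Δ
t=10: Δ0=00111101 Δ1=01111101 Δ2=11111001 Δ3=11000000 Δ4=11101001 Δ5=11001000 Δ6=11001001 | 6Δ
t=11: Δ0=11001001 Δ1=10001001 | 1Δ
t=12: Δ0=10001001 Δ1=11001001 Δ2=11001101 Δ3=11011111 Δ4=11000111 Δ5=11101111 Δ6=11001110 Δ7=11001111 | 7Δ
t=13: Δ0=11001111 Δ1=10001111 | 1Δ
t=14: Δ0=10001111 Δ1=11001111 Δ2=01001111 Δ3=01100100 Δ4=01010101 Δ5=01011100 Δ6=01111100 Δ7=01111101 | 7Δ
t=15: Δ0=01111101 Δ1=00111101 | 1Δ
t=16: Δ0=00111101 Δ1=01111101 Δ2=11111001 Δ3=11000000 Δ4=11101001 Δ5=11001000 Δ6=11001001 | 6Δ
t=17: Δ0=11001001 Δ1=10001001 | 1Δ
t=18: Δ0=10001001 Δ1=11001001 Δ2=11001101 Δ3=11011111 Δ4=11000111 Δ5=11101111 Δ6=11001110 Δ7=11001111 | 7Δ
t=19: Δ0=11001111 Δ1=10001111 | 1Δ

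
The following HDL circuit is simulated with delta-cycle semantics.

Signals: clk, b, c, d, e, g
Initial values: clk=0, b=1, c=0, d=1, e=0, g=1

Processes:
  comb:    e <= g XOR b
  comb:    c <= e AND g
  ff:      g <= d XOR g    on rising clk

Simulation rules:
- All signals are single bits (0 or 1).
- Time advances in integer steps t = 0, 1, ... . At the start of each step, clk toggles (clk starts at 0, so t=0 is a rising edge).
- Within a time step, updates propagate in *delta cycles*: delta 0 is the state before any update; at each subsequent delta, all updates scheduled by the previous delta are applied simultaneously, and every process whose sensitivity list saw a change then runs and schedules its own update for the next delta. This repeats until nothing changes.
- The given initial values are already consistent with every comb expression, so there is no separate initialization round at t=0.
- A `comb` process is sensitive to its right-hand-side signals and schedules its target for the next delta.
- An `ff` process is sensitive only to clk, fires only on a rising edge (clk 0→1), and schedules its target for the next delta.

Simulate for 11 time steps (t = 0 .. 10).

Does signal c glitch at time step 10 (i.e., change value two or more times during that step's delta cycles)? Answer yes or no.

yes

t=0 Δ0: g=1 b=1 clk=0 c=0 d=1 e=0
  Δ1: clk:0→1
  Δ2: g:1→0
  Δ3: e:0→1
  (3Δ to stable)
t=1 Δ0: g=0 b=1 clk=1 c=0 d=1 e=1
  Δ1: clk:1→0
  (1Δ to stable)
t=2 Δ0: g=0 b=1 clk=0 c=0 d=1 e=1
  Δ1: clk:0→1
  Δ2: g:0→1
  Δ3: c:0→1, e:1→0
  Δ4: c:1→0
  (4Δ to stable)
t=3 Δ0: g=1 b=1 clk=1 c=0 d=1 e=0
  Δ1: clk:1→0
  (1Δ to stable)
t=4 Δ0: g=1 b=1 clk=0 c=0 d=1 e=0
  Δ1: clk:0→1
  Δ2: g:1→0
  Δ3: e:0→1
  (3Δ to stable)
t=5 Δ0: g=0 b=1 clk=1 c=0 d=1 e=1
  Δ1: clk:1→0
  (1Δ to stable)
t=6 Δ0: g=0 b=1 clk=0 c=0 d=1 e=1
  Δ1: clk:0→1
  Δ2: g:0→1
  Δ3: c:0→1, e:1→0
  Δ4: c:1→0
  (4Δ to stable)
t=7 Δ0: g=1 b=1 clk=1 c=0 d=1 e=0
  Δ1: clk:1→0
  (1Δ to stable)
t=8 Δ0: g=1 b=1 clk=0 c=0 d=1 e=0
  Δ1: clk:0→1
  Δ2: g:1→0
  Δ3: e:0→1
  (3Δ to stable)
t=9 Δ0: g=0 b=1 clk=1 c=0 d=1 e=1
  Δ1: clk:1→0
  (1Δ to stable)
t=10 Δ0: g=0 b=1 clk=0 c=0 d=1 e=1
  Δ1: clk:0→1
  Δ2: g:0→1
  Δ3: c:0→1, e:1→0
  Δ4: c:1→0
  (4Δ to stable)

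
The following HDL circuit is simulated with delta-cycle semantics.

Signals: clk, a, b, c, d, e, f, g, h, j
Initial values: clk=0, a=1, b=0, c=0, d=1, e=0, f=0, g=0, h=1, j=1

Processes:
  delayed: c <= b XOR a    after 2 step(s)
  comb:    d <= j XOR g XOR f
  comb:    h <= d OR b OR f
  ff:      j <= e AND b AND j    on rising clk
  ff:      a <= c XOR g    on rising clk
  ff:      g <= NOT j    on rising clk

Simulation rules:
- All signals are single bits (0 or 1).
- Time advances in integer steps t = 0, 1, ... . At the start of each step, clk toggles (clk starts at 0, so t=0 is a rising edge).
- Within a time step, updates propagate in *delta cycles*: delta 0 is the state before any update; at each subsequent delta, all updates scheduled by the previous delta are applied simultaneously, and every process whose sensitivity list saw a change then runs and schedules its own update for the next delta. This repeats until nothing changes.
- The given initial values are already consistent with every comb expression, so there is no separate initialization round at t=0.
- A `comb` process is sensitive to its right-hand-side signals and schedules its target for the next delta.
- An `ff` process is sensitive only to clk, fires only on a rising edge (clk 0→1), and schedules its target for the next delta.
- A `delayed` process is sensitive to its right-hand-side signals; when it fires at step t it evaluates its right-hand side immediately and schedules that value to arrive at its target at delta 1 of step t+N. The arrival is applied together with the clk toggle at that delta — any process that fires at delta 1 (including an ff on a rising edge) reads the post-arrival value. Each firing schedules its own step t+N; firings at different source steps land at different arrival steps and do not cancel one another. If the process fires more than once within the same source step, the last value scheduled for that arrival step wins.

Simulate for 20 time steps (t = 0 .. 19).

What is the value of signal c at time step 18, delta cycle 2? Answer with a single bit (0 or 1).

[bits: a,h,b,c,d,j,g,e,f,clk]
t=0: Δ0=1100110000 Δ1=1100110001 Δ2=0100100001 Δ3=0100000001 Δ4=0000000001 | 4Δ
t=1: Δ0=0000000001 Δ1=0000000000 | 1Δ
t=2: Δ0=0000000000 Δ1=0000000001 Δ2=0000001001 Δ3=0000101001 Δ4=0100101001 | 4Δ
t=3: Δ0=0100101001 Δ1=0100101000 | 1Δ
t=4: Δ0=0100101000 Δ1=0100101001 Δ2=1100101001 | 2Δ
t=5: Δ0=1100101001 Δ1=1100101000 | 1Δ
t=6: Δ0=1100101000 Δ1=1101101001 Δ2=0101101001 | 2Δ
t=7: Δ0=0101101001 Δ1=0101101000 | 1Δ
t=8: Δ0=0101101000 Δ1=0100101001 Δ2=1100101001 | 2Δ
t=9: Δ0=1100101001 Δ1=1100101000 | 1Δ
t=10: Δ0=1100101000 Δ1=1101101001 Δ2=0101101001 | 2Δ
t=11: Δ0=0101101001 Δ1=0101101000 | 1Δ
t=12: Δ0=0101101000 Δ1=0100101001 Δ2=1100101001 | 2Δ
t=13: Δ0=1100101001 Δ1=1100101000 | 1Δ
t=14: Δ0=1100101000 Δ1=1101101001 Δ2=0101101001 | 2Δ
t=15: Δ0=0101101001 Δ1=0101101000 | 1Δ
t=16: Δ0=0101101000 Δ1=0100101001 Δ2=1100101001 | 2Δ
t=17: Δ0=1100101001 Δ1=1100101000 | 1Δ
t=18: Δ0=1100101000 Δ1=1101101001 Δ2=0101101001 | 2Δ
t=19: Δ0=0101101001 Δ1=0101101000 | 1Δ

1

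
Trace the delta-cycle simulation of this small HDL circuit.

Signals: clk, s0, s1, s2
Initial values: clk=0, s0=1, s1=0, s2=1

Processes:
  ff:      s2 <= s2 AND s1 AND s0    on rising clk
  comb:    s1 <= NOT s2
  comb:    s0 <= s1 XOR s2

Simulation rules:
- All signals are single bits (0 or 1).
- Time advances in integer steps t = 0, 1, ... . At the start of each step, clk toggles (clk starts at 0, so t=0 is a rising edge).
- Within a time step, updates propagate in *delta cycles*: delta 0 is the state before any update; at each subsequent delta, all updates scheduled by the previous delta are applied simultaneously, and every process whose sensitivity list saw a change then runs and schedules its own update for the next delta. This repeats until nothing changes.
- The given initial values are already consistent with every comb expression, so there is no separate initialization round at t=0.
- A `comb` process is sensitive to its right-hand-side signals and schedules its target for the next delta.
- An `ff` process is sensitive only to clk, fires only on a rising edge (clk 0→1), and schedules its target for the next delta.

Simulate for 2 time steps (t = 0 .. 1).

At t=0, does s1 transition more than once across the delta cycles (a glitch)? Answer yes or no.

no

t=0 Δ0: s0=1 s2=1 s1=0 clk=0
  Δ1: clk:0→1
  Δ2: s2:1→0
  Δ3: s0:1→0, s1:0→1
  Δ4: s0:0→1
  (4Δ to stable)
t=1 Δ0: s0=1 s2=0 s1=1 clk=1
  Δ1: clk:1→0
  (1Δ to stable)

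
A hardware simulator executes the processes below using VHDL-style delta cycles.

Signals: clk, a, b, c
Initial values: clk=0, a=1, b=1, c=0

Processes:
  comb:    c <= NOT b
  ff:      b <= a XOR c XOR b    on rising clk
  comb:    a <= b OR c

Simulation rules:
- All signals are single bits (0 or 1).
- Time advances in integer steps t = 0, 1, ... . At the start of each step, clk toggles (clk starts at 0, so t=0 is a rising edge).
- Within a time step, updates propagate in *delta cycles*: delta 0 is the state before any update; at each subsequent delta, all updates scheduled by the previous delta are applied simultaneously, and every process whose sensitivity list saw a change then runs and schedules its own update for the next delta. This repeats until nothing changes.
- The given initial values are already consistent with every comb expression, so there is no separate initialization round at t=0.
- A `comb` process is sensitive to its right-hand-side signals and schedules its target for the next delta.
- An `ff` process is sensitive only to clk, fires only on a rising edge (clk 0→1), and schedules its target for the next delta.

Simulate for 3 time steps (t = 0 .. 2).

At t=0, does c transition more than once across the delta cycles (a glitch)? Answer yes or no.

[bits: a,b,clk,c]
t=0: Δ0=1100 Δ1=1110 Δ2=1010 Δ3=0011 Δ4=1011 | 4Δ
t=1: Δ0=1011 Δ1=1001 | 1Δ
t=2: Δ0=1001 Δ1=1011 | 1Δ

no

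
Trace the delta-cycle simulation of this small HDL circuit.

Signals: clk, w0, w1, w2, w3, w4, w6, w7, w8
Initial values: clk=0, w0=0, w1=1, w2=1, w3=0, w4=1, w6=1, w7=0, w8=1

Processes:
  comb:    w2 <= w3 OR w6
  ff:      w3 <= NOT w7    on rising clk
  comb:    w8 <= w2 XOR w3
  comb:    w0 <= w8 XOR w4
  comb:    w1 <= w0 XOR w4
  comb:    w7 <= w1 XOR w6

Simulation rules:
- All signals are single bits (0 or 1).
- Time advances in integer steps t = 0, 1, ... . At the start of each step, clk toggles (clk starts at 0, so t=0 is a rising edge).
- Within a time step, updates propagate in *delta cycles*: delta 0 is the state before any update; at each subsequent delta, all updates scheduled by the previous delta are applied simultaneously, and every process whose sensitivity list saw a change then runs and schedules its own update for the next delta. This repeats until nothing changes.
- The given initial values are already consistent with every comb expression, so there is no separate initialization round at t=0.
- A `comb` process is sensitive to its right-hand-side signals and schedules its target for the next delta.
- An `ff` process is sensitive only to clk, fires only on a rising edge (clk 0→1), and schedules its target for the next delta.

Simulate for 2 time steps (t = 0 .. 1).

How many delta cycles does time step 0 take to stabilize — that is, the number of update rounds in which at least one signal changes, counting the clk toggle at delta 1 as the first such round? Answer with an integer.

t0.Δ0 w0=0 w2=1 w3=0 w4=1 w1=1 w6=1 clk=0 w8=1 w7=0
t0.Δ1 w0=0 w2=1 w3=0 w4=1 w1=1 w6=1 clk=1 w8=1 w7=0
t0.Δ2 w0=0 w2=1 w3=1 w4=1 w1=1 w6=1 clk=1 w8=1 w7=0
t0.Δ3 w0=0 w2=1 w3=1 w4=1 w1=1 w6=1 clk=1 w8=0 w7=0
t0.Δ4 w0=1 w2=1 w3=1 w4=1 w1=1 w6=1 clk=1 w8=0 w7=0
t0.Δ5 w0=1 w2=1 w3=1 w4=1 w1=0 w6=1 clk=1 w8=0 w7=0
t0.Δ6 w0=1 w2=1 w3=1 w4=1 w1=0 w6=1 clk=1 w8=0 w7=1
t1.Δ0 w0=1 w2=1 w3=1 w4=1 w1=0 w6=1 clk=1 w8=0 w7=1
t1.Δ1 w0=1 w2=1 w3=1 w4=1 w1=0 w6=1 clk=0 w8=0 w7=1

6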